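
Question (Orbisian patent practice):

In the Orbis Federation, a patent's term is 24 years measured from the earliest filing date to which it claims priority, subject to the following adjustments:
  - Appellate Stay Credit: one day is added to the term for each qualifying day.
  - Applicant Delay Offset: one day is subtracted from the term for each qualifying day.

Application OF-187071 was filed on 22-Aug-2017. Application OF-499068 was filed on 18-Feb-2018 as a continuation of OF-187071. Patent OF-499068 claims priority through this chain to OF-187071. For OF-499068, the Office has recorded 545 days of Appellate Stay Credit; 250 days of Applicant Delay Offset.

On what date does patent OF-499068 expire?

June 13, 2042

Earliest priority filing: 22 August 2017.
Base term: 22 August 2017 + 24 years → 22 August 2041.
Appellate Stay Credit: +545 days → 18 February 2043.
Applicant Delay Offset: −250 days → 13 June 2042.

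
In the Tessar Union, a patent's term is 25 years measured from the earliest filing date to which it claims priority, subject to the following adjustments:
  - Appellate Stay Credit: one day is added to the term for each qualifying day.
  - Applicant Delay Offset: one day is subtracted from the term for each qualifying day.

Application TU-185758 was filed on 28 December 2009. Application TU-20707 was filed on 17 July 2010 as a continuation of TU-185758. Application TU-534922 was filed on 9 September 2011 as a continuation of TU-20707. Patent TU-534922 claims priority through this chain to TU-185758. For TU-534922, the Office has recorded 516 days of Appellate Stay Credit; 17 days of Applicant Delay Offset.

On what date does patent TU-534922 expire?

2036-05-10

Earliest priority filing: 28 December 2009.
Base term: 28 December 2009 + 25 years → 28 December 2034.
Appellate Stay Credit: +516 days → 27 May 2036.
Applicant Delay Offset: −17 days → 10 May 2036.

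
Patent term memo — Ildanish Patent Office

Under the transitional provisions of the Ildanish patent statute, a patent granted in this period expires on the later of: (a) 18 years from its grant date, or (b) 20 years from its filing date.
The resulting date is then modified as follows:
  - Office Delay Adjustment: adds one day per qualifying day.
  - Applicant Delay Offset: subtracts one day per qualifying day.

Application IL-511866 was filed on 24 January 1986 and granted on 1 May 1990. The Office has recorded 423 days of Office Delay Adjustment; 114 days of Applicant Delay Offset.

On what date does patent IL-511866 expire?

(a) grant + 18 years → 1 May 2008.
(b) filing + 20 years → 24 January 2006.
Later of the two: 1 May 2008.
Office Delay Adjustment: +423 days → 28 June 2009.
Applicant Delay Offset: −114 days → 6 March 2009.

March 6, 2009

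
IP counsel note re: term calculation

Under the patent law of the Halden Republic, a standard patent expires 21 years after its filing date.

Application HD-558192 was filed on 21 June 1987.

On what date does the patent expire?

June 21, 2008

Filing date + 21 years → 21 June 2008.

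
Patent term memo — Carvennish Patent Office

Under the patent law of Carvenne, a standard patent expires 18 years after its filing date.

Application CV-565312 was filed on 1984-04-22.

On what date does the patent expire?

Filing date + 18 years → 22 April 2002.

April 22, 2002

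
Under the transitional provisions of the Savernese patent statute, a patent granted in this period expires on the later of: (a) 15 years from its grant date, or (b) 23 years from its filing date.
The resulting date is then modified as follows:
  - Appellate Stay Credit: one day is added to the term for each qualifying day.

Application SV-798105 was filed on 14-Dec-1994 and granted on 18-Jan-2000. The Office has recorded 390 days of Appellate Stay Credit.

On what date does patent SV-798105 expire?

January 8, 2019

(a) grant + 15 years → 18 January 2015.
(b) filing + 23 years → 14 December 2017.
Later of the two: 14 December 2017.
Appellate Stay Credit: +390 days → 8 January 2019.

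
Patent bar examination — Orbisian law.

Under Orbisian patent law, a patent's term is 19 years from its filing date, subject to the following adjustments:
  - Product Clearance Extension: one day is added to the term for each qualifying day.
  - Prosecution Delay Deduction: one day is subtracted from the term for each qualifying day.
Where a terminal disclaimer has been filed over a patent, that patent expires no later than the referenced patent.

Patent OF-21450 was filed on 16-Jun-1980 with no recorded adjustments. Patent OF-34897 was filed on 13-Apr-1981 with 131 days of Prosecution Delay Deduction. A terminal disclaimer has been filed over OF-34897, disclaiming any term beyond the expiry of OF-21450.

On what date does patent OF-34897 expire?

1999-06-16

Natural term of OF-34897:
  Base: filing + 19 years → 13 April 2000.
  Prosecution Delay Deduction: −131 days → 4 December 1999.
Expiry of referenced patent OF-21450:
  Base: filing + 19 years → 16 June 1999.
Terminal disclaimer: OF-34897 expires on the earlier of 4 December 1999 and 16 June 1999.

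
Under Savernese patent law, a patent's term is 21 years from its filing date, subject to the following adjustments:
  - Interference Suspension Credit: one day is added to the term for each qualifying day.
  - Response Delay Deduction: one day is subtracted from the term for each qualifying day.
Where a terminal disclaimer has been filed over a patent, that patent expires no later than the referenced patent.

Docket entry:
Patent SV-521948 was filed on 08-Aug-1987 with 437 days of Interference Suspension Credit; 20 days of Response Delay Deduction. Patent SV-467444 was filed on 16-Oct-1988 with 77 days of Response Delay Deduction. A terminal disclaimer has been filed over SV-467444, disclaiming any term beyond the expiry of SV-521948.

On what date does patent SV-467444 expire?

Natural term of SV-467444:
  Base: filing + 21 years → 16 October 2009.
  Response Delay Deduction: −77 days → 31 July 2009.
Expiry of referenced patent SV-521948:
  Base: filing + 21 years → 8 August 2008.
  Interference Suspension Credit: +437 days → 19 October 2009.
  Response Delay Deduction: −20 days → 29 September 2009.
Terminal disclaimer: SV-467444 expires on the earlier of 31 July 2009 and 29 September 2009.

2009-07-31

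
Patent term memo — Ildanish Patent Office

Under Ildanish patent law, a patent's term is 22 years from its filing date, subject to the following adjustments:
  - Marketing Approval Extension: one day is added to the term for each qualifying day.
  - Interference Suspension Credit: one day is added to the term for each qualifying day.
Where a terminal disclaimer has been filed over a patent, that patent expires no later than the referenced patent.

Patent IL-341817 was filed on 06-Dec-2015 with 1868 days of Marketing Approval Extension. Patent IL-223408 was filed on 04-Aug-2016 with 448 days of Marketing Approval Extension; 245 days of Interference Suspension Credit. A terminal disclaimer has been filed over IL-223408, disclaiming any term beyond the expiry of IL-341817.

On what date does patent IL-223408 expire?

2040-06-27

Natural term of IL-223408:
  Base: filing + 22 years → 4 August 2038.
  Marketing Approval Extension: +448 days → 26 October 2039.
  Interference Suspension Credit: +245 days → 27 June 2040.
Expiry of referenced patent IL-341817:
  Base: filing + 22 years → 6 December 2037.
  Marketing Approval Extension: +1868 days → 17 January 2043.
Terminal disclaimer: IL-223408 expires on the earlier of 27 June 2040 and 17 January 2043.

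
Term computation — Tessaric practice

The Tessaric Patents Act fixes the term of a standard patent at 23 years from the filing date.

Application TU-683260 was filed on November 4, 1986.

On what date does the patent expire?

Filing date + 23 years → 4 November 2009.

2009-11-04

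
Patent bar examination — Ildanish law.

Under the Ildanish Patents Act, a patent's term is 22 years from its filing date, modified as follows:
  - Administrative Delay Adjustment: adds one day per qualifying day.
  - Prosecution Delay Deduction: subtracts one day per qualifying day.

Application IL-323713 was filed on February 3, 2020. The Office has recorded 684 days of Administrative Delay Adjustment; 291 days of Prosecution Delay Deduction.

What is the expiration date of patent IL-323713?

March 3, 2043

Base term: filing date + 22 years → 3 February 2042.
Administrative Delay Adjustment: +684 days → 19 December 2043.
Prosecution Delay Deduction: −291 days → 3 March 2043.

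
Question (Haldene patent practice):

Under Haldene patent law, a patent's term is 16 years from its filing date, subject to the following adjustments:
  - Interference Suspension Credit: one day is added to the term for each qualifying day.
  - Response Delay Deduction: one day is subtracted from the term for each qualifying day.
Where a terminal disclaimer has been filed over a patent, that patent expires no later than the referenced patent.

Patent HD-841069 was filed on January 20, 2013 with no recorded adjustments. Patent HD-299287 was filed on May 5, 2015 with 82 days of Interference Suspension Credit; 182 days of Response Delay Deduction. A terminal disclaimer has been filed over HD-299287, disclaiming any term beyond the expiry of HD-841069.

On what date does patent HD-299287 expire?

Natural term of HD-299287:
  Base: filing + 16 years → 5 May 2031.
  Interference Suspension Credit: +82 days → 26 July 2031.
  Response Delay Deduction: −182 days → 25 January 2031.
Expiry of referenced patent HD-841069:
  Base: filing + 16 years → 20 January 2029.
Terminal disclaimer: HD-299287 expires on the earlier of 25 January 2031 and 20 January 2029.

2029-01-20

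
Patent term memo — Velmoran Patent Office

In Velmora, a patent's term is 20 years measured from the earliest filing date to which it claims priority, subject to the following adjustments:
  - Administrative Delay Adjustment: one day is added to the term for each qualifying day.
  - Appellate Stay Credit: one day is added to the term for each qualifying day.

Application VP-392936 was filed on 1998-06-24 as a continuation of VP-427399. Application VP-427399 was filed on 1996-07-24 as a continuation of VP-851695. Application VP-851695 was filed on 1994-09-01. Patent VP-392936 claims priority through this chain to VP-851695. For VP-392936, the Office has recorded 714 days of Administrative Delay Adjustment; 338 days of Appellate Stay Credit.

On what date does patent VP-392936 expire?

Earliest priority filing: 1 September 1994.
Base term: 1 September 1994 + 20 years → 1 September 2014.
Administrative Delay Adjustment: +714 days → 15 August 2016.
Appellate Stay Credit: +338 days → 19 July 2017.

2017-07-19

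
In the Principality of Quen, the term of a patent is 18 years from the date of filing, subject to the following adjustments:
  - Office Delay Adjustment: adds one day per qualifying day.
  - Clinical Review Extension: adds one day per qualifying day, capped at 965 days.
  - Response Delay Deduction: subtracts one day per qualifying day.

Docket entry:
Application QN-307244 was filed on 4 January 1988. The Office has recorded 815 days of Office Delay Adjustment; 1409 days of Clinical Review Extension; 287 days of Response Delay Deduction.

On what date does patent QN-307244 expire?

Base term: filing date + 18 years → 4 January 2006.
Office Delay Adjustment: +815 days → 29 March 2008.
Clinical Review Extension: 1409 days claimed exceeds the 965-day cap, so +965 days → 19 November 2010.
Response Delay Deduction: −287 days → 5 February 2010.

2010-02-05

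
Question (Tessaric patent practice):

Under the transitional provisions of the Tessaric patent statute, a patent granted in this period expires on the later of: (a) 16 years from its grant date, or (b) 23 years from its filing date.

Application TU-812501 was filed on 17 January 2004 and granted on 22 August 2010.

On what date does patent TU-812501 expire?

(a) grant + 16 years → 22 August 2026.
(b) filing + 23 years → 17 January 2027.
Later of the two: 17 January 2027.

2027-01-17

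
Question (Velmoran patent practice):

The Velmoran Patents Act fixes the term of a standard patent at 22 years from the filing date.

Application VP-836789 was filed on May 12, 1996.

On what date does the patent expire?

Filing date + 22 years → 12 May 2018.

2018-05-12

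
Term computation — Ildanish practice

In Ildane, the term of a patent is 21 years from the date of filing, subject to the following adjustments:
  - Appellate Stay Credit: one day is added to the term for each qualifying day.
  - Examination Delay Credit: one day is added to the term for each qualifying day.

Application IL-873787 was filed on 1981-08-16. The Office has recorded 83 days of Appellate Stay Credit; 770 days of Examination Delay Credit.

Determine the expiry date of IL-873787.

Base term: filing date + 21 years → 16 August 2002.
Appellate Stay Credit: +83 days → 7 November 2002.
Examination Delay Credit: +770 days → 16 December 2004.

December 16, 2004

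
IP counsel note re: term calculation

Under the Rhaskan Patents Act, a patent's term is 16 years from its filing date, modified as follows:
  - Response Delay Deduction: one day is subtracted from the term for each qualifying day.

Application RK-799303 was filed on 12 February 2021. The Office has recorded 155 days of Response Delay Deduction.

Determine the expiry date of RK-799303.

September 10, 2036

Base term: filing date + 16 years → 12 February 2037.
Response Delay Deduction: −155 days → 10 September 2036.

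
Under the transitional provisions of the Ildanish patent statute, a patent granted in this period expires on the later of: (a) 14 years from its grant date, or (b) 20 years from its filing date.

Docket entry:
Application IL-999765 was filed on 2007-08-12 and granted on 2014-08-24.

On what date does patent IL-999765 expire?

(a) grant + 14 years → 24 August 2028.
(b) filing + 20 years → 12 August 2027.
Later of the two: 24 August 2028.

2028-08-24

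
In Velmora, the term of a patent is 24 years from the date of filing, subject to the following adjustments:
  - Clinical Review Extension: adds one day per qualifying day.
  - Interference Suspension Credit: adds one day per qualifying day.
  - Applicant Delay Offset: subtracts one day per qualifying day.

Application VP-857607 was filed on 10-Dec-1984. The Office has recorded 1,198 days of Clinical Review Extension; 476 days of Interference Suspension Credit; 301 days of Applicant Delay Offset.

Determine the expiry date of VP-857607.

September 13, 2012

Base term: filing date + 24 years → 10 December 2008.
Clinical Review Extension: +1198 days → 22 March 2012.
Interference Suspension Credit: +476 days → 11 July 2013.
Applicant Delay Offset: −301 days → 13 September 2012.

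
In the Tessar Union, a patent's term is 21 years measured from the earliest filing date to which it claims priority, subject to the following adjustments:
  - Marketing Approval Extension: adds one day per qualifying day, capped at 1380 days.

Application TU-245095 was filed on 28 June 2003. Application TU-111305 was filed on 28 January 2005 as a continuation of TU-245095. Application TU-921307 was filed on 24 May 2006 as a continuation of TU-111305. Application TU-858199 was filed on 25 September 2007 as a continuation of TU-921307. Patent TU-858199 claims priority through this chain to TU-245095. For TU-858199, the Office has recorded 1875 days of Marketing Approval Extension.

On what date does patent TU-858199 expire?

2028-04-08

Earliest priority filing: 28 June 2003.
Base term: 28 June 2003 + 21 years → 28 June 2024.
Marketing Approval Extension: 1875 days claimed exceeds the 1380-day cap, so +1380 days → 8 April 2028.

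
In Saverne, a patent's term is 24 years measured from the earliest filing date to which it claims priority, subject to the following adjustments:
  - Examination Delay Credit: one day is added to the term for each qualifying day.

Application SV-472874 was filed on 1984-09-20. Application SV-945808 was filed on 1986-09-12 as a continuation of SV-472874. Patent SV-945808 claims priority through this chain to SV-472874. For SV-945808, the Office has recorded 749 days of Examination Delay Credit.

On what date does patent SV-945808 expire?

Earliest priority filing: 20 September 1984.
Base term: 20 September 1984 + 24 years → 20 September 2008.
Examination Delay Credit: +749 days → 9 October 2010.

October 9, 2010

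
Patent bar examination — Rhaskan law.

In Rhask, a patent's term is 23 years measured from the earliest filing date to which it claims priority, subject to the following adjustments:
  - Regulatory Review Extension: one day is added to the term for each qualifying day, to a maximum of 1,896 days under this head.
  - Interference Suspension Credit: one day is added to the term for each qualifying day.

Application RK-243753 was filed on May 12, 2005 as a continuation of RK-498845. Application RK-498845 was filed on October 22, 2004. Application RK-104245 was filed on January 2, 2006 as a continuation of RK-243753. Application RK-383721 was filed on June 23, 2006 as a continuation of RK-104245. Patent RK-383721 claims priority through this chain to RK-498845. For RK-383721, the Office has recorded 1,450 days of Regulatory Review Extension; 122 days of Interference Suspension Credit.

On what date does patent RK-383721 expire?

Earliest priority filing: 22 October 2004.
Base term: 22 October 2004 + 23 years → 22 October 2027.
Regulatory Review Extension: 1450 days (within the 1896-day cap) → +1450 days → 11 October 2031.
Interference Suspension Credit: +122 days → 10 February 2032.

2032-02-10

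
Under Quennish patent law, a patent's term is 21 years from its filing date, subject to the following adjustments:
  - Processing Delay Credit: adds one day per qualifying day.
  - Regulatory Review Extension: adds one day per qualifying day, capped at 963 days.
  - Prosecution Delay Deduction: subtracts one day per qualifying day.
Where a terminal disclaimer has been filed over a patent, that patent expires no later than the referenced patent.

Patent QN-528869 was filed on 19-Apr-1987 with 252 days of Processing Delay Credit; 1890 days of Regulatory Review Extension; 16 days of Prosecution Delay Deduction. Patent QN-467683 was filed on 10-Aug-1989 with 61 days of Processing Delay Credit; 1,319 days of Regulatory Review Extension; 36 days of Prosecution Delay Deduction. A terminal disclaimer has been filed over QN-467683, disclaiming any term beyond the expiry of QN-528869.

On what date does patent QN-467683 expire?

Natural term of QN-467683:
  Base: filing + 21 years → 10 August 2010.
  Processing Delay Credit: +61 days → 10 October 2010.
  Regulatory Review Extension: 1319 days claimed exceeds the 963-day cap, so +963 days → 30 May 2013.
  Prosecution Delay Deduction: −36 days → 24 April 2013.
Expiry of referenced patent QN-528869:
  Base: filing + 21 years → 19 April 2008.
  Processing Delay Credit: +252 days → 27 December 2008.
  Regulatory Review Extension: 1890 days claimed exceeds the 963-day cap, so +963 days → 17 August 2011.
  Prosecution Delay Deduction: −16 days → 1 August 2011.
Terminal disclaimer: QN-467683 expires on the earlier of 24 April 2013 and 1 August 2011.

2011-08-01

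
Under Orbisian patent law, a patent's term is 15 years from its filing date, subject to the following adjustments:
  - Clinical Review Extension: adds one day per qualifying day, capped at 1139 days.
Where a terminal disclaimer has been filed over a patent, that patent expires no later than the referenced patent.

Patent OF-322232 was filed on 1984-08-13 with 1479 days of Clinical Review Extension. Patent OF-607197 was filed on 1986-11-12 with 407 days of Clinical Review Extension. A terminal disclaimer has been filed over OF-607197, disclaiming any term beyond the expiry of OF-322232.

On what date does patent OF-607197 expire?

2002-09-25

Natural term of OF-607197:
  Base: filing + 15 years → 12 November 2001.
  Clinical Review Extension: 407 days (within the 1139-day cap) → +407 days → 24 December 2002.
Expiry of referenced patent OF-322232:
  Base: filing + 15 years → 13 August 1999.
  Clinical Review Extension: 1479 days claimed exceeds the 1139-day cap, so +1139 days → 25 September 2002.
Terminal disclaimer: OF-607197 expires on the earlier of 24 December 2002 and 25 September 2002.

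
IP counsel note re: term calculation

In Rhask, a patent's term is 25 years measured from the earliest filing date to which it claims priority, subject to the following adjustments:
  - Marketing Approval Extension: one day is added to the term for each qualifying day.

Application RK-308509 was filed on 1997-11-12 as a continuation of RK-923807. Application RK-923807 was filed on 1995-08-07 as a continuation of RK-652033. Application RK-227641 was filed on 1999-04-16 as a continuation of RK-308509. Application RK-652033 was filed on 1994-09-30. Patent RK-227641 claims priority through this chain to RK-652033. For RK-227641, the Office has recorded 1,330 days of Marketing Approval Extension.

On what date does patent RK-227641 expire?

May 22, 2023

Earliest priority filing: 30 September 1994.
Base term: 30 September 1994 + 25 years → 30 September 2019.
Marketing Approval Extension: +1330 days → 22 May 2023.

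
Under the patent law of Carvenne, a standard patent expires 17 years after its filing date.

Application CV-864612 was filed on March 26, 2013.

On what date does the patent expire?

Filing date + 17 years → 26 March 2030.

March 26, 2030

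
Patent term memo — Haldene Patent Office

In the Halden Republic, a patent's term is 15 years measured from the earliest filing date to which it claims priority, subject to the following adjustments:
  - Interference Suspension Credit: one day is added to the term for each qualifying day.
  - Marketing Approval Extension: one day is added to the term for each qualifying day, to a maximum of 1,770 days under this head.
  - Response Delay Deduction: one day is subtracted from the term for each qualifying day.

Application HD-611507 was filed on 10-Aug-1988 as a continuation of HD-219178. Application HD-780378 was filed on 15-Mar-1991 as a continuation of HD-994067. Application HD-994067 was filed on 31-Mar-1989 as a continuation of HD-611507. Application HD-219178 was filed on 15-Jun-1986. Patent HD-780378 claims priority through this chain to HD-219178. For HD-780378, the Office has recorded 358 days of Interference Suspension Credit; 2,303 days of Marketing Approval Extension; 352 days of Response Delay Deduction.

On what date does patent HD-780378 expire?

Earliest priority filing: 15 June 1986.
Base term: 15 June 1986 + 15 years → 15 June 2001.
Interference Suspension Credit: +358 days → 8 June 2002.
Marketing Approval Extension: 2303 days claimed exceeds the 1770-day cap, so +1770 days → 13 April 2007.
Response Delay Deduction: −352 days → 26 April 2006.

April 26, 2006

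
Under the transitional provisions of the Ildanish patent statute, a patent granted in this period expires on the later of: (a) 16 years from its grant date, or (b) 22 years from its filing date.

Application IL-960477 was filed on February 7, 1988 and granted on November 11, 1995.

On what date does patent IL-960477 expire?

(a) grant + 16 years → 11 November 2011.
(b) filing + 22 years → 7 February 2010.
Later of the two: 11 November 2011.

2011-11-11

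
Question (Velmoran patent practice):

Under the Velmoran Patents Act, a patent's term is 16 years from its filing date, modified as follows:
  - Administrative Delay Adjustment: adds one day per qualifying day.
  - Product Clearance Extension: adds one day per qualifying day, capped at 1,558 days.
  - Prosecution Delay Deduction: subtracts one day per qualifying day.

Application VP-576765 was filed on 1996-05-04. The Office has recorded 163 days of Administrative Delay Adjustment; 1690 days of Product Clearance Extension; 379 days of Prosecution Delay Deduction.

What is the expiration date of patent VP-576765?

Base term: filing date + 16 years → 4 May 2012.
Administrative Delay Adjustment: +163 days → 14 October 2012.
Product Clearance Extension: 1690 days claimed exceeds the 1558-day cap, so +1558 days → 19 January 2017.
Prosecution Delay Deduction: −379 days → 6 January 2016.

2016-01-06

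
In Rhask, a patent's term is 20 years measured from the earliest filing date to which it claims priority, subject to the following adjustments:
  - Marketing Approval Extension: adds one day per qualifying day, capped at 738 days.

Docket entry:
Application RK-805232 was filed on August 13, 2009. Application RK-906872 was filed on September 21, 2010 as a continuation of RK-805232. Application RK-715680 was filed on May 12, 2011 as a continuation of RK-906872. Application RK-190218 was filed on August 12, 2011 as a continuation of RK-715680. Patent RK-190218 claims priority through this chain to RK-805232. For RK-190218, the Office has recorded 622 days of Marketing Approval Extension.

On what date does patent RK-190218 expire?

Earliest priority filing: 13 August 2009.
Base term: 13 August 2009 + 20 years → 13 August 2029.
Marketing Approval Extension: 622 days (within the 738-day cap) → +622 days → 27 April 2031.

April 27, 2031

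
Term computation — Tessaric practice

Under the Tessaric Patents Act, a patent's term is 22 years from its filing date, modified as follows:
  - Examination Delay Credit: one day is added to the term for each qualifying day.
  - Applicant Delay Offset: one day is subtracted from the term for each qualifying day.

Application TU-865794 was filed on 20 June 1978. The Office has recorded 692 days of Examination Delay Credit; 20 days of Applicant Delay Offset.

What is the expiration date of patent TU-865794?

2002-04-23

Base term: filing date + 22 years → 20 June 2000.
Examination Delay Credit: +692 days → 13 May 2002.
Applicant Delay Offset: −20 days → 23 April 2002.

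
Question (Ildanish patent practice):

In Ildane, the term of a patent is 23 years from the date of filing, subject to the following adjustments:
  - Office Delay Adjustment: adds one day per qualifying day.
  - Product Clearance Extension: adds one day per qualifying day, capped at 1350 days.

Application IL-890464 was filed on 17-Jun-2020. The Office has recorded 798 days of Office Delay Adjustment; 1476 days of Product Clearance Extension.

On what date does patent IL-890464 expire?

May 4, 2049

Base term: filing date + 23 years → 17 June 2043.
Office Delay Adjustment: +798 days → 23 August 2045.
Product Clearance Extension: 1476 days claimed exceeds the 1350-day cap, so +1350 days → 4 May 2049.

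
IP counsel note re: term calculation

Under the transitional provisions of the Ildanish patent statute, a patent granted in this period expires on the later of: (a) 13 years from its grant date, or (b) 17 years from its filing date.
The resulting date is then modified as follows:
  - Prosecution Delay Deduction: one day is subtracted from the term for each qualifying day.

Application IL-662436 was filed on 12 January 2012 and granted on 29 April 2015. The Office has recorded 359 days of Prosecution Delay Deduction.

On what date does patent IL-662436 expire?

January 19, 2028

(a) grant + 13 years → 29 April 2028.
(b) filing + 17 years → 12 January 2029.
Later of the two: 12 January 2029.
Prosecution Delay Deduction: −359 days → 19 January 2028.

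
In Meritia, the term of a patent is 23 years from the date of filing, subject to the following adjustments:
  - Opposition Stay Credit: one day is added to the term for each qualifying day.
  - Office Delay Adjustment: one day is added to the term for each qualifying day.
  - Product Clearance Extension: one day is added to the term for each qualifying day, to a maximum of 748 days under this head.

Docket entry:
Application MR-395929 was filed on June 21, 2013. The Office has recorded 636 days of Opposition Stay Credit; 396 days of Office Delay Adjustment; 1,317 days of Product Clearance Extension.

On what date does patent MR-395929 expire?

Base term: filing date + 23 years → 21 June 2036.
Opposition Stay Credit: +636 days → 19 March 2038.
Office Delay Adjustment: +396 days → 19 April 2039.
Product Clearance Extension: 1317 days claimed exceeds the 748-day cap, so +748 days → 6 May 2041.

May 6, 2041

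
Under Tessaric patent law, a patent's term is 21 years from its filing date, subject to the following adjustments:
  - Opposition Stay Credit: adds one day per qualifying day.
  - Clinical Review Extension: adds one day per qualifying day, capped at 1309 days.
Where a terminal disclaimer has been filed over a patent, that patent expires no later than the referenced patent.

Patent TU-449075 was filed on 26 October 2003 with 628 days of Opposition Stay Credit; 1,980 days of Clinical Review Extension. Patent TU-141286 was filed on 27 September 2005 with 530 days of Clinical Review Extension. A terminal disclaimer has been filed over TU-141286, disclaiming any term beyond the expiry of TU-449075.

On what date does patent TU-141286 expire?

March 10, 2028

Natural term of TU-141286:
  Base: filing + 21 years → 27 September 2026.
  Clinical Review Extension: 530 days (within the 1309-day cap) → +530 days → 10 March 2028.
Expiry of referenced patent TU-449075:
  Base: filing + 21 years → 26 October 2024.
  Opposition Stay Credit: +628 days → 16 July 2026.
  Clinical Review Extension: 1980 days claimed exceeds the 1309-day cap, so +1309 days → 14 February 2030.
Terminal disclaimer: TU-141286 expires on the earlier of 10 March 2028 and 14 February 2030.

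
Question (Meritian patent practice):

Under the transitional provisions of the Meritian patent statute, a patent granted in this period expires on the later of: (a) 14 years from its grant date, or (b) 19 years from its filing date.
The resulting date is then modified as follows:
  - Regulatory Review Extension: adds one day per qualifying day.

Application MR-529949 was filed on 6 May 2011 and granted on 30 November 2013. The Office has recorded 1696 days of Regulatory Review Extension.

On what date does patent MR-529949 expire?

December 27, 2034

(a) grant + 14 years → 30 November 2027.
(b) filing + 19 years → 6 May 2030.
Later of the two: 6 May 2030.
Regulatory Review Extension: +1696 days → 27 December 2034.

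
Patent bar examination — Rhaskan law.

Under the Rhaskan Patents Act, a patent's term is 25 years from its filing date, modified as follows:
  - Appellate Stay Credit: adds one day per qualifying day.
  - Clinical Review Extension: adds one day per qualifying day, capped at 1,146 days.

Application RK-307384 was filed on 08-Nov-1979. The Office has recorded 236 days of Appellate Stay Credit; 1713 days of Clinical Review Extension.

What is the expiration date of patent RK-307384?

Base term: filing date + 25 years → 8 November 2004.
Appellate Stay Credit: +236 days → 2 July 2005.
Clinical Review Extension: 1713 days claimed exceeds the 1146-day cap, so +1146 days → 21 August 2008.

2008-08-21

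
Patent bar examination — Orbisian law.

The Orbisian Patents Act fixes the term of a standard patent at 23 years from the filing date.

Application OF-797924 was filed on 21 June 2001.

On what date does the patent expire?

June 21, 2024

Filing date + 23 years → 21 June 2024.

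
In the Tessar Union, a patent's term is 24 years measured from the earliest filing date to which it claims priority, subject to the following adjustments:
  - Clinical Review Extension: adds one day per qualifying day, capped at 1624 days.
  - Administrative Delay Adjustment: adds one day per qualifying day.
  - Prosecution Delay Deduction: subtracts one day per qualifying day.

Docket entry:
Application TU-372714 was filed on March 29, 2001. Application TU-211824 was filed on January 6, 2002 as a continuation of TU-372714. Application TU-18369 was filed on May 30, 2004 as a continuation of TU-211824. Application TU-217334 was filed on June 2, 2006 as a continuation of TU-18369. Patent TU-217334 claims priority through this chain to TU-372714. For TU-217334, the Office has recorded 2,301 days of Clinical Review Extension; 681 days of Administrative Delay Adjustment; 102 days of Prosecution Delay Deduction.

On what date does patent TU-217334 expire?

Earliest priority filing: 29 March 2001.
Base term: 29 March 2001 + 24 years → 29 March 2025.
Clinical Review Extension: 2301 days claimed exceeds the 1624-day cap, so +1624 days → 8 September 2029.
Administrative Delay Adjustment: +681 days → 21 July 2031.
Prosecution Delay Deduction: −102 days → 10 April 2031.

April 10, 2031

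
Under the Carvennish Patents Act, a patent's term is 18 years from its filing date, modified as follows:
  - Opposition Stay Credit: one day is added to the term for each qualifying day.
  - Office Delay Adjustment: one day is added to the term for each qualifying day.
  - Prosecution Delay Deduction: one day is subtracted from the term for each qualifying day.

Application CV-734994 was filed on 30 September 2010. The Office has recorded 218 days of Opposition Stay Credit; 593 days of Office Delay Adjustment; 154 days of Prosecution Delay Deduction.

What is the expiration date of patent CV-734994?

Base term: filing date + 18 years → 30 September 2028.
Opposition Stay Credit: +218 days → 6 May 2029.
Office Delay Adjustment: +593 days → 20 December 2030.
Prosecution Delay Deduction: −154 days → 19 July 2030.

July 19, 2030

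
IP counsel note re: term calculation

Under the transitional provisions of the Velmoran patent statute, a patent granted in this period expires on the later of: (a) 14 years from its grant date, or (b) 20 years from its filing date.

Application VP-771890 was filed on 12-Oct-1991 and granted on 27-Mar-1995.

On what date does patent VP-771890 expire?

(a) grant + 14 years → 27 March 2009.
(b) filing + 20 years → 12 October 2011.
Later of the two: 12 October 2011.

2011-10-12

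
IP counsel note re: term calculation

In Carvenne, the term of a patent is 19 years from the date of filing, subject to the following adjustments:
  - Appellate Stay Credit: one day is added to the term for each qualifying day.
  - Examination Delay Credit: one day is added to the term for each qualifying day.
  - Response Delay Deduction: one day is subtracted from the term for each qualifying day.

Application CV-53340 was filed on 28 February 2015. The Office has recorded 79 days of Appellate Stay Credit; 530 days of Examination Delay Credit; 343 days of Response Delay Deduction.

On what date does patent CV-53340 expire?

Base term: filing date + 19 years → 28 February 2034.
Appellate Stay Credit: +79 days → 18 May 2034.
Examination Delay Credit: +530 days → 30 October 2035.
Response Delay Deduction: −343 days → 21 November 2034.

2034-11-21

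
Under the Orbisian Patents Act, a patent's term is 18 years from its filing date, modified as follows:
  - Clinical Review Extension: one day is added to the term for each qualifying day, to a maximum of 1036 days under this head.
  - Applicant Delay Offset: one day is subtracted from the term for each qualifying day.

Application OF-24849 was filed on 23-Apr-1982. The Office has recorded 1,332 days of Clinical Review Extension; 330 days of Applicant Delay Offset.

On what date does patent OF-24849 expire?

Base term: filing date + 18 years → 23 April 2000.
Clinical Review Extension: 1332 days claimed exceeds the 1036-day cap, so +1036 days → 23 February 2003.
Applicant Delay Offset: −330 days → 30 March 2002.

2002-03-30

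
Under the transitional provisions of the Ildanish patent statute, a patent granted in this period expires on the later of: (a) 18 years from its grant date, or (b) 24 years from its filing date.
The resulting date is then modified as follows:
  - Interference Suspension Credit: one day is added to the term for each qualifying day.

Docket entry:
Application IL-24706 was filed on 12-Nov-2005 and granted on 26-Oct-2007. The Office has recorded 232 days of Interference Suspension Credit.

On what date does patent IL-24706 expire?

(a) grant + 18 years → 26 October 2025.
(b) filing + 24 years → 12 November 2029.
Later of the two: 12 November 2029.
Interference Suspension Credit: +232 days → 2 July 2030.

2030-07-02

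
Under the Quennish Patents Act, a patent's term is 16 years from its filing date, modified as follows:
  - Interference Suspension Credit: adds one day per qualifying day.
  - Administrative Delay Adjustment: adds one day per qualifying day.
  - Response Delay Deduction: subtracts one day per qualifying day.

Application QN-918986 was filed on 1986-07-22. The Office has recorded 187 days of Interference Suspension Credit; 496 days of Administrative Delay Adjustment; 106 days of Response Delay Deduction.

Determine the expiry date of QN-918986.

February 19, 2004

Base term: filing date + 16 years → 22 July 2002.
Interference Suspension Credit: +187 days → 25 January 2003.
Administrative Delay Adjustment: +496 days → 4 June 2004.
Response Delay Deduction: −106 days → 19 February 2004.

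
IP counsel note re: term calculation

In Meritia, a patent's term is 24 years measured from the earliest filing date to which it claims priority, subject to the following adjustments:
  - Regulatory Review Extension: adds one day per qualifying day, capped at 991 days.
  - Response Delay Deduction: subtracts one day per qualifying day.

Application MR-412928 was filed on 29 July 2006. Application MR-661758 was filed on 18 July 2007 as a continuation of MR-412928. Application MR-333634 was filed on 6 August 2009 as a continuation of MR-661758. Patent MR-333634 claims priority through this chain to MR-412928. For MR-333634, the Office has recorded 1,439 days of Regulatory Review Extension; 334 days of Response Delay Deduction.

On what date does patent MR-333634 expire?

Earliest priority filing: 29 July 2006.
Base term: 29 July 2006 + 24 years → 29 July 2030.
Regulatory Review Extension: 1439 days claimed exceeds the 991-day cap, so +991 days → 15 April 2033.
Response Delay Deduction: −334 days → 16 May 2032.

May 16, 2032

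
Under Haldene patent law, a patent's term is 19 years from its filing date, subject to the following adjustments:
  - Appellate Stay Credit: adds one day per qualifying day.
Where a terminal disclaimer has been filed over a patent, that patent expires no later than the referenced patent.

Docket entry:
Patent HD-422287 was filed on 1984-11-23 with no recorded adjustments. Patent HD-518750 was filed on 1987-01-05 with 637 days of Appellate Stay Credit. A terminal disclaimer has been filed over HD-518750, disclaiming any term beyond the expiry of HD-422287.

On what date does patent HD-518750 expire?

Natural term of HD-518750:
  Base: filing + 19 years → 5 January 2006.
  Appellate Stay Credit: +637 days → 4 October 2007.
Expiry of referenced patent HD-422287:
  Base: filing + 19 years → 23 November 2003.
Terminal disclaimer: HD-518750 expires on the earlier of 4 October 2007 and 23 November 2003.

2003-11-23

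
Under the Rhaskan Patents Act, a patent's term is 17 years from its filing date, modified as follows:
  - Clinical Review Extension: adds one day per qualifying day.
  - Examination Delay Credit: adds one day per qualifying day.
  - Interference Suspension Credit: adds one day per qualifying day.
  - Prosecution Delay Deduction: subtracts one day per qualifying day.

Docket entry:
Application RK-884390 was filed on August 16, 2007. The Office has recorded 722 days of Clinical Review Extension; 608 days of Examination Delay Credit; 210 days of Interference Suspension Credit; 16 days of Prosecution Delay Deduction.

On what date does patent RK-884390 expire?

2028-10-18

Base term: filing date + 17 years → 16 August 2024.
Clinical Review Extension: +722 days → 8 August 2026.
Examination Delay Credit: +608 days → 7 April 2028.
Interference Suspension Credit: +210 days → 3 November 2028.
Prosecution Delay Deduction: −16 days → 18 October 2028.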